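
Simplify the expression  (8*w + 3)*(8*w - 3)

Product of conjugates: (P+Q)(P-Q) = P^2 - Q^2.

64*w^2 - 9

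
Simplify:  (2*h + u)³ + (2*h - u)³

16*h³ + 12*h*u²

Binomially expand both and collect terms in (2*h), u.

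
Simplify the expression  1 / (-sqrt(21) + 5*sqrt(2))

(sqrt(21) + 5*sqrt(2))/29

Multiply numerator and denominator by sqrt(21) + 5*sqrt(2).
Denominator becomes 29; numerator becomes sqrt(21) + 5*sqrt(2).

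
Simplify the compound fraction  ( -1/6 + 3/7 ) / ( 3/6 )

11/21

Numerator: -1/6 + 3/7 = 11/42
Denominator: 3/6 = 1/2
Divide: (11/42) · (2) = 11/21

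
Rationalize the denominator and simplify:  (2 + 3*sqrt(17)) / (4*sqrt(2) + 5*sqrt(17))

(-12*sqrt(34) - 8*sqrt(2) + 10*sqrt(17) + 255)/393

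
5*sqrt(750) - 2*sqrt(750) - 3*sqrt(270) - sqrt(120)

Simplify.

5*sqrt(750) = 25*sqrt(30); 2*sqrt(750) = 10*sqrt(30); 3*sqrt(270) = 9*sqrt(30); sqrt(120) = 2*sqrt(30)
Combine: (25 - 10 - 9 - 2)·sqrt(30) = 4*sqrt(30)

4*sqrt(30)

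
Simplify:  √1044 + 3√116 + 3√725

√1044 = 6*√29; 3√116 = 6*√29; 3√725 = 15*√29
Combine: (6 + 6 + 15)·√29 = 27*√29

27*√29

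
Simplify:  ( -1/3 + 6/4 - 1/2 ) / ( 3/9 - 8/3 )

-2/7

Numerator: -1/3 + 6/4 - 1/2 = 2/3
Denominator: 3/9 - 8/3 = -7/3
Divide: (2/3) · (-3/7) = -2/7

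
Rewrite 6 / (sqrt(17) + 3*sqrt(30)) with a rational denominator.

Multiply numerator and denominator by -3*sqrt(30) + sqrt(17).
Denominator becomes -253; numerator becomes -18*sqrt(30) + 6*sqrt(17).

(-6*sqrt(17) + 18*sqrt(30))/253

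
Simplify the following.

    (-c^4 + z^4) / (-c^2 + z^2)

c^2 + z^2

Factor z^4 - c^4 and cancel (-c^2 + z^2).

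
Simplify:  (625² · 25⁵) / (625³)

625² = 5^8; 25⁵ = 5^10; 625³ = 5^12
Combine exponents: 5^6

5^6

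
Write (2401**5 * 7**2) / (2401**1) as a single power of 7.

2401**5 = 7**20; 7**2 = 7**2; 2401**1 = 7**4
Combine exponents: 7**18

7**18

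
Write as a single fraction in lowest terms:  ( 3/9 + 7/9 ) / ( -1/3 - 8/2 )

-10/39

Numerator: 3/9 + 7/9 = 10/9
Denominator: -1/3 - 8/2 = -13/3
Divide: (10/9) · (-3/13) = -10/39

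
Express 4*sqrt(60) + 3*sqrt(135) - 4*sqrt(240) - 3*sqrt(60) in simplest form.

4*sqrt(60) = 8*sqrt(15); 3*sqrt(135) = 9*sqrt(15); 4*sqrt(240) = 16*sqrt(15); 3*sqrt(60) = 6*sqrt(15)
Combine: (8 + 9 - 16 - 6)·sqrt(15) = -5*sqrt(15)

-5*sqrt(15)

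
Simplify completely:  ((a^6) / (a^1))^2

Inside the bracket: a^5
Raise to the power 2: a^10

a^10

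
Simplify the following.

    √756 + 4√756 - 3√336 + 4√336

34*√21

√756 = 6*√21; 4√756 = 24*√21; 3√336 = 12*√21; 4√336 = 16*√21
Combine: (6 + 24 - 12 + 16)·√21 = 34*√21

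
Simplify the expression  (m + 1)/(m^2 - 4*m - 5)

Factor: m^2 - 4*m - 5 = (m + 1)*(m - 5)
Cancel the common factor (m + 1).

1/(m - 5)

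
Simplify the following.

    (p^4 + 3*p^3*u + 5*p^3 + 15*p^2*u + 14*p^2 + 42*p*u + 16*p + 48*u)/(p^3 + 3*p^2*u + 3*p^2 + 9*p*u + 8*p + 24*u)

Factor: p^4 + 3*p^3*u + 5*p^3 + 15*p^2*u + 14*p^2 + 42*p*u + 16*p + 48*u = (p^2 + 3*p + 8)*(p + 3*u)*(p + 2);  p^3 + 3*p^2*u + 3*p^2 + 9*p*u + 8*p + 24*u = (p^2 + 3*p + 8)*(p + 3*u)
Cancel the common factors (p^2 + 3*p + 8), (p + 3*u).

p + 2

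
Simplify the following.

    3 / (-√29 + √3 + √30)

(-6*√29 + 3*√30 + 84*√3 + 9*√290)/172

Group as (√3 + √30) - √29; multiply by (√3 + √30) + √29, then rationalise the remaining surd.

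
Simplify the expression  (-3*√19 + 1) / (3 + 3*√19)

(-29 + 2*√19)/27

Multiply numerator and denominator by -3*√19 + 3.
Denominator becomes -162; numerator becomes -12*√19 + 174.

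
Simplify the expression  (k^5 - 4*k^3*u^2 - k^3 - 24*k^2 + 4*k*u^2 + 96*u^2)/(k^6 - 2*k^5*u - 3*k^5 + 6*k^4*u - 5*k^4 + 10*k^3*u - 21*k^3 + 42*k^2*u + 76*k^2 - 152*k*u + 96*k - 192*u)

(k + 2*u)/(k^2 - 3*k - 4)

Factor: k^5 - 4*k^3*u^2 - k^3 - 24*k^2 + 4*k*u^2 + 96*u^2 = (k + 2*u)*(k - 2*u)*(k^2 + 3*k + 8)*(k - 3);  k^6 - 2*k^5*u - 3*k^5 + 6*k^4*u - 5*k^4 + 10*k^3*u - 21*k^3 + 42*k^2*u + 76*k^2 - 152*k*u + 96*k - 192*u = (k - 4)*(k - 2*u)*(k - 3)*(k + 1)*(k^2 + 3*k + 8)
Cancel the common factors (k^2 + 3*k + 8), (k - 2*u), (k - 3).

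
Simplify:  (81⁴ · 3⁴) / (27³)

81⁴ = 3^16; 3⁴ = 3^4; 27³ = 3^9
Combine exponents: 3^11

3^11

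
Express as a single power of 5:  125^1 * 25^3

5^9

125^1 = 5^3; 25^3 = 5^6
Combine exponents: 5^9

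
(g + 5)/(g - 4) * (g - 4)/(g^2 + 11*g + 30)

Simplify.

1/(g + 6)

Factor: g^2 + 11*g + 30 = (g + 5)*(g + 6)
Cancel the common factors (g - 4), (g + 5).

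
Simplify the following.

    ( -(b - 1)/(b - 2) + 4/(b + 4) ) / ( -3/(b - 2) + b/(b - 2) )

(-b² + b - 4)/(b² + b - 12)

Numerator: -(b - 1)/(b - 2) + 4/(b + 4) = (-b² + b - 4)/(b² + 2*b - 8)
Denominator: -3/(b - 2) + b/(b - 2) = (b - 3)/(b - 2)
Divide: ((-b² + b - 4)/(b² + 2*b - 8)) · ((b - 2)/(b - 3)) = (-b² + b - 4)/(b² + b - 12)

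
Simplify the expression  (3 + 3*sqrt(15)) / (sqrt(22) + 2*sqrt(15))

(-3*sqrt(330) - 3*sqrt(22) + 6*sqrt(15) + 90)/38

Multiply numerator and denominator by -sqrt(22) + 2*sqrt(15).
Denominator becomes 38; numerator becomes -3*sqrt(330) - 3*sqrt(22) + 6*sqrt(15) + 90.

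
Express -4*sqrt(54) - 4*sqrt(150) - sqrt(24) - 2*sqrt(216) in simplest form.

4*sqrt(54) = 12*sqrt(6); 4*sqrt(150) = 20*sqrt(6); sqrt(24) = 2*sqrt(6); 2*sqrt(216) = 12*sqrt(6)
Combine: (-12 - 20 - 2 - 12)·sqrt(6) = -46*sqrt(6)

-46*sqrt(6)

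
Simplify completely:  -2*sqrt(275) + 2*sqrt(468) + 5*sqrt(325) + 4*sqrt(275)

10*sqrt(11) + 37*sqrt(13)

2*sqrt(275) = 10*sqrt(11); 2*sqrt(468) = 12*sqrt(13); 5*sqrt(325) = 25*sqrt(13); 4*sqrt(275) = 20*sqrt(11)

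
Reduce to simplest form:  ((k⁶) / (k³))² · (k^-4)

k²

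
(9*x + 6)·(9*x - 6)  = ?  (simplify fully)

81*x² - 36

Product of conjugates: (P+Q)(P-Q) = P^2 - Q^2.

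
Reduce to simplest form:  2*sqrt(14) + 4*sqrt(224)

2*sqrt(14) = 2*sqrt(14); 4*sqrt(224) = 16*sqrt(14)
Combine: (2 + 16)·sqrt(14) = 18*sqrt(14)

18*sqrt(14)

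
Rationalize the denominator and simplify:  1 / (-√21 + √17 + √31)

(-27*√21 + 7*√31 + 35*√17 + 2*√11067)/1379

Group as (√17 + √31) - √21; multiply by (√17 + √31) + √21, then rationalise the remaining surd.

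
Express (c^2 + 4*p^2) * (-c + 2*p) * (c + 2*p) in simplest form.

Pair the conjugate factors: ((2*p)+c)((2*p)-c) = -c^2 + 4*p^2, then repeat with the next factor.

-c^4 + 16*p^4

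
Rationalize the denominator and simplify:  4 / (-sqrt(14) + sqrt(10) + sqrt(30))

(-26*sqrt(14) - 6*sqrt(30) + 34*sqrt(10) + 20*sqrt(42))/131

Group as (sqrt(10) + sqrt(30)) - sqrt(14); multiply by (sqrt(10) + sqrt(30)) + sqrt(14), then rationalise the remaining surd.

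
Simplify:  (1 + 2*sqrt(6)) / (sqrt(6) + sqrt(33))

(-12 - sqrt(6) + sqrt(33) + 6*sqrt(22))/27

Multiply numerator and denominator by -sqrt(33) + sqrt(6).
Denominator becomes -27; numerator becomes -6*sqrt(22) - sqrt(33) + sqrt(6) + 12.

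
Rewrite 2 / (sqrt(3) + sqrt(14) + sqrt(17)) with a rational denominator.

Group as (sqrt(3) + sqrt(17)) + sqrt(14); multiply by (sqrt(3) + sqrt(17)) - sqrt(14), then rationalise the remaining surd.

(-sqrt(714) + 3*sqrt(14) + 14*sqrt(3))/42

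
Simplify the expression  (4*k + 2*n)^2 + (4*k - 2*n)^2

Only the even-power cross terms survive.

32*k^2 + 8*n^2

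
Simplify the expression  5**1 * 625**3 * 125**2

5**1 = 5**1; 625**3 = 5**12; 125**2 = 5**6
Combine exponents: 5**19

5**19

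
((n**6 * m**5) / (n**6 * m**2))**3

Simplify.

m**9

Inside the bracket: m**3
Raise to the power 3: m**9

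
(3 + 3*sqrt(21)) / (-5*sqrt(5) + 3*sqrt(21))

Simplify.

(15*sqrt(5) + 9*sqrt(21) + 15*sqrt(105) + 189)/64

Multiply numerator and denominator by 5*sqrt(5) + 3*sqrt(21).
Denominator becomes 64; numerator becomes 15*sqrt(5) + 9*sqrt(21) + 15*sqrt(105) + 189.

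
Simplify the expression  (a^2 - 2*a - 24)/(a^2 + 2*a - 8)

(a - 6)/(a - 2)

Factor: a^2 - 2*a - 24 = (a - 6)*(a + 4);  a^2 + 2*a - 8 = (a + 4)*(a - 2)
Cancel the common factor (a + 4).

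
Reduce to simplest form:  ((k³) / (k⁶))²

k^(-6)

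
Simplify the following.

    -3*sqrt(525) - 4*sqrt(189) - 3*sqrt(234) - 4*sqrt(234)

3*sqrt(525) = 15*sqrt(21); 4*sqrt(189) = 12*sqrt(21); 3*sqrt(234) = 9*sqrt(26); 4*sqrt(234) = 12*sqrt(26)

-27*sqrt(21) - 21*sqrt(26)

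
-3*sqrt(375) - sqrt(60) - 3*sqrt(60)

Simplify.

-23*sqrt(15)

3*sqrt(375) = 15*sqrt(15); sqrt(60) = 2*sqrt(15); 3*sqrt(60) = 6*sqrt(15)
Combine: (-15 - 2 - 6)·sqrt(15) = -23*sqrt(15)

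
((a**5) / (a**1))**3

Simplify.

Inside the bracket: a**4
Raise to the power 3: a**12

a**12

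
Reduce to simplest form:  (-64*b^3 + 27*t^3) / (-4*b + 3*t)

16*b^2 + 12*b*t + 9*t^2

Apply the difference-of-cubes factorisation and cancel (-4*b + 3*t).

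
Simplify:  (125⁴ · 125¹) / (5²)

125⁴ = 5^12; 125¹ = 5^3; 5² = 5^2
Combine exponents: 5^13

5^13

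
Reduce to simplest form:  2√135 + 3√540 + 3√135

2√135 = 6*√15; 3√540 = 18*√15; 3√135 = 9*√15
Combine: (6 + 18 + 9)·√15 = 33*√15

33*√15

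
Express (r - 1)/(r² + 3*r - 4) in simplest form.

Factor: r² + 3*r - 4 = (r + 4)·(r - 1)
Cancel the common factor (r - 1).

1/(r + 4)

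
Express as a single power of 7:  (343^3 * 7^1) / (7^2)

343^3 = 7^9; 7^1 = 7^1; 7^2 = 7^2
Combine exponents: 7^8

7^8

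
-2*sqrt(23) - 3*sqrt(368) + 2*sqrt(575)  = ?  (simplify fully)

-4*sqrt(23)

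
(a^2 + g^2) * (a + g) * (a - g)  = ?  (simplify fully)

Telescope via difference of squares: (a+g)(a-g) = a^2 - g^2, then repeat with the next factor.

a^4 - g^4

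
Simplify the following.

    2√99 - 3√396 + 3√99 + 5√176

17*√11

2√99 = 6*√11; 3√396 = 18*√11; 3√99 = 9*√11; 5√176 = 20*√11
Combine: (6 - 18 + 9 + 20)·√11 = 17*√11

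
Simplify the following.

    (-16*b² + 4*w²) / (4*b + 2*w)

Factor (2*w)^2 - (4*b)^2 and cancel (4*b + 2*w).

-4*b + 2*w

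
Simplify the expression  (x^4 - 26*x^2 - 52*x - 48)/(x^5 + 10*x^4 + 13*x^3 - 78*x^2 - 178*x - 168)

(x - 6)/(x^2 + 4*x - 21)

Factor: x^4 - 26*x^2 - 52*x - 48 = (x + 4)*(x - 6)*(x^2 + 2*x + 2);  x^5 + 10*x^4 + 13*x^3 - 78*x^2 - 178*x - 168 = (x - 3)*(x^2 + 2*x + 2)*(x + 4)*(x + 7)
Cancel the common factors (x^2 + 2*x + 2), (x + 4).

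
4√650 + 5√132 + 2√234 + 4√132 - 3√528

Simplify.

6*√33 + 26*√26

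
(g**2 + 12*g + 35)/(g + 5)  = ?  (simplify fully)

Factor: g**2 + 12*g + 35 = (g + 7)*(g + 5)
Cancel the common factor (g + 5).

g + 7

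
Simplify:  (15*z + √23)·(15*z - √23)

(15*z)^2 - (√23)^2 = 225*z² - 23.

225*z² - 23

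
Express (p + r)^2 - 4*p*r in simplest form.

(p - r)^2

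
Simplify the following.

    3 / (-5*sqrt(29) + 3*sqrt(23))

Multiply numerator and denominator by 3*sqrt(23) + 5*sqrt(29).
Denominator becomes -518; numerator becomes 9*sqrt(23) + 15*sqrt(29).

(-15*sqrt(29) - 9*sqrt(23))/518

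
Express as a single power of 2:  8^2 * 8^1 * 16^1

2^13

8^2 = 2^6; 8^1 = 2^3; 16^1 = 2^4
Combine exponents: 2^13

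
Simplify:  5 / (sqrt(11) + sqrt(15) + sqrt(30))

(-75*sqrt(22) - 10*sqrt(30) + 65*sqrt(15) + 85*sqrt(11))/322

Group as (sqrt(11) + sqrt(30)) + sqrt(15); multiply by (sqrt(11) + sqrt(30)) - sqrt(15), then rationalise the remaining surd.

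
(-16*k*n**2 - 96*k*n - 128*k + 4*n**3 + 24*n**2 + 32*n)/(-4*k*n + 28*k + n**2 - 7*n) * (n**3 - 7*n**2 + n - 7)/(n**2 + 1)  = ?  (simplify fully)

4*n**2 + 24*n + 32

Factor: -16*k*n**2 - 96*k*n - 128*k + 4*n**3 + 24*n**2 + 32*n = 4*(n + 2)*(n + 4)*(-4*k + n);  -4*k*n + 28*k + n**2 - 7*n = (n - 7)*(-4*k + n);  n**3 - 7*n**2 + n - 7 = (n**2 + 1)*(n - 7)
Cancel the common factors (n**2 + 1), (-4*k + n), (n - 7).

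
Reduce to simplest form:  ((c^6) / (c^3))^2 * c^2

c^8

Inside the bracket: c^3
Raise to the power 2: c^6
Multiply by c^2: add exponents.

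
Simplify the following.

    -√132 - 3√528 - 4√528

-30*√33

√132 = 2*√33; 3√528 = 12*√33; 4√528 = 16*√33
Combine: (-2 - 12 - 16)·√33 = -30*√33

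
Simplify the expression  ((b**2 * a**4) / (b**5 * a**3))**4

Inside the bracket: (b**-3) * a**1
Raise to the power 4: (b**-12) * a**4

a**4/b**12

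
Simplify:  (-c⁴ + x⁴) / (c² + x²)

-c⁴ + x⁴ factors as (-c + x)*(c + x)*(c² + x²).

-c² + x²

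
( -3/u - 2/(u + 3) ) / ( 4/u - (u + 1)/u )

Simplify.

Numerator: -3/u - 2/(u + 3) = (-5*u - 9)/(u^2 + 3*u)
Denominator: 4/u - (u + 1)/u = (-u + 3)/u
Divide: ((-5*u - 9)/(u^2 + 3*u)) · (u/(-u + 3)) = (5*u + 9)/(u^2 - 9)

(5*u + 9)/(u^2 - 9)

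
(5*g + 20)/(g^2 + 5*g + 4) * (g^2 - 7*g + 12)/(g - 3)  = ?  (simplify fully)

(5*g - 20)/(g + 1)

Factor: 5*g + 20 = 5*(g + 4);  g^2 + 5*g + 4 = (g + 4)*(g + 1);  g^2 - 7*g + 12 = (g - 3)*(g - 4)
Cancel the common factors (g + 4), (g - 3).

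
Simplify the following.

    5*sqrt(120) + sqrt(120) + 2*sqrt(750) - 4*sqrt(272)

-16*sqrt(17) + 22*sqrt(30)

5*sqrt(120) = 10*sqrt(30); sqrt(120) = 2*sqrt(30); 2*sqrt(750) = 10*sqrt(30); 4*sqrt(272) = 16*sqrt(17)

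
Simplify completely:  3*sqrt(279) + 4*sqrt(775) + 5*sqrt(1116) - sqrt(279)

3*sqrt(279) = 9*sqrt(31); 4*sqrt(775) = 20*sqrt(31); 5*sqrt(1116) = 30*sqrt(31); sqrt(279) = 3*sqrt(31)
Combine: (9 + 20 + 30 - 3)·sqrt(31) = 56*sqrt(31)

56*sqrt(31)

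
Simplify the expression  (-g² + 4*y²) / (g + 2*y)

-g + 2*y

Difference of squares: factor out (g + 2*y).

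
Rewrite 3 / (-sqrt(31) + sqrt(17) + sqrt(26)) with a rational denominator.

(-18*sqrt(31) + 33*sqrt(26) + 60*sqrt(17) + 3*sqrt(13702))/812

Group as (sqrt(17) + sqrt(26)) - sqrt(31); multiply by (sqrt(17) + sqrt(26)) + sqrt(31), then rationalise the remaining surd.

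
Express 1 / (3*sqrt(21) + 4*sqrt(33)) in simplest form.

Multiply numerator and denominator by -3*sqrt(21) + 4*sqrt(33).
Denominator becomes 339; numerator becomes -3*sqrt(21) + 4*sqrt(33).

(-3*sqrt(21) + 4*sqrt(33))/339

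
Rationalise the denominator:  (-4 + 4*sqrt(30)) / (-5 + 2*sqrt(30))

(12*sqrt(30) + 220)/95

Multiply numerator and denominator by -2*sqrt(30) - 5.
Denominator becomes -95; numerator becomes -220 - 12*sqrt(30).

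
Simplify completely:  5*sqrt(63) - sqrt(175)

5*sqrt(63) = 15*sqrt(7); sqrt(175) = 5*sqrt(7)
Combine: (15 - 5)·sqrt(7) = 10*sqrt(7)

10*sqrt(7)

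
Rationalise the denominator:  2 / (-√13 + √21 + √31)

(-78*√13 + 6*√31 + 46*√21 + 4*√8463)/1083

Group as (√21 + √31) - √13; multiply by (√21 + √31) + √13, then rationalise the remaining surd.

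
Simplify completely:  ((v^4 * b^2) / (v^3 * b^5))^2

Inside the bracket: v^1 * (b^-3)
Raise to the power 2: v^2 * (b^-6)

v^2/b^6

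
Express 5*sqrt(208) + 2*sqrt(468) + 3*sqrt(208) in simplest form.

5*sqrt(208) = 20*sqrt(13); 2*sqrt(468) = 12*sqrt(13); 3*sqrt(208) = 12*sqrt(13)
Combine: (20 + 12 + 12)·sqrt(13) = 44*sqrt(13)

44*sqrt(13)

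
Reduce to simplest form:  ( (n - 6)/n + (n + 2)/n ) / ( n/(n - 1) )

(2*n² - 6*n + 4)/n²

Numerator: (n - 6)/n + (n + 2)/n = (2*n - 4)/n
Denominator: n/(n - 1) = n/(n - 1)
Divide: ((2*n - 4)/n) · ((n - 1)/n) = (2*n² - 6*n + 4)/n²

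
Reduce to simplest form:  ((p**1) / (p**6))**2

p**(-10)

Inside the bracket: (p**-5)
Raise to the power 2: (p**-10)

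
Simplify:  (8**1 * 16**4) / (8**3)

2**10

8**1 = 2**3; 16**4 = 2**16; 8**3 = 2**9
Combine exponents: 2**10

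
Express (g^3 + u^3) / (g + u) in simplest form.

g^2 - g*u + u^2

g^3 + u^3 = (g + u)(g^2 - g*u + u^2).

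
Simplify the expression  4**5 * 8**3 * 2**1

4**5 = 2**10; 8**3 = 2**9; 2**1 = 2**1
Combine exponents: 2**20

2**20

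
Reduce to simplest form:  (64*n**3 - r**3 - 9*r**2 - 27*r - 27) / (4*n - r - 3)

Apply the difference-of-cubes factorisation and cancel (4*n - r - 3).

16*n**2 + 4*n*r + 12*n + r**2 + 6*r + 9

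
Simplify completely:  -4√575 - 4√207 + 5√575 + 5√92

3*√23

4√575 = 20*√23; 4√207 = 12*√23; 5√575 = 25*√23; 5√92 = 10*√23
Combine: (-20 - 12 + 25 + 10)·√23 = 3*√23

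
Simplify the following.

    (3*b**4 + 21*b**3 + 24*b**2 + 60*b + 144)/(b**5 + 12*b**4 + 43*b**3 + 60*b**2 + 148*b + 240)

3/(b + 5)

Factor: 3*b**4 + 21*b**3 + 24*b**2 + 60*b + 144 = 3*(b + 2)*(b**2 - b + 4)*(b + 6);  b**5 + 12*b**4 + 43*b**3 + 60*b**2 + 148*b + 240 = (b + 6)*(b**2 - b + 4)*(b + 2)*(b + 5)
Cancel the common factors (b**2 - b + 4), (b + 6), (b + 2).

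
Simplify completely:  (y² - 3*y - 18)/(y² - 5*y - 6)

(y + 3)/(y + 1)

Factor: y² - 3*y - 18 = (y - 6)·(y + 3);  y² - 5*y - 6 = (y + 1)·(y - 6)
Cancel the common factor (y - 6).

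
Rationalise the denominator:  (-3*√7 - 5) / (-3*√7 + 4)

Multiply numerator and denominator by 4 + 3*√7.
Denominator becomes -47; numerator becomes -83 - 27*√7.

(27*√7 + 83)/47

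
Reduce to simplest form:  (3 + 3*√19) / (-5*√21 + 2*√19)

Multiply numerator and denominator by 2*√19 + 5*√21.
Denominator becomes -449; numerator becomes 6*√19 + 15*√21 + 114 + 15*√399.

(-15*√399 - 114 - 15*√21 - 6*√19)/449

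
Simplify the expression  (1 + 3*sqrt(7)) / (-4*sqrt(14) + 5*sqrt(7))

(-84*sqrt(2) - 105 - 4*sqrt(14) - 5*sqrt(7))/49

Multiply numerator and denominator by 5*sqrt(7) + 4*sqrt(14).
Denominator becomes -49; numerator becomes 5*sqrt(7) + 4*sqrt(14) + 105 + 84*sqrt(2).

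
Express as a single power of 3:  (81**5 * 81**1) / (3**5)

3**19

81**5 = 3**20; 81**1 = 3**4; 3**5 = 3**5
Combine exponents: 3**19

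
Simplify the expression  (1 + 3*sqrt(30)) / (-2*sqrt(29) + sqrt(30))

(-6*sqrt(870) - 90 - 2*sqrt(29) - sqrt(30))/86

Multiply numerator and denominator by sqrt(30) + 2*sqrt(29).
Denominator becomes -86; numerator becomes sqrt(30) + 2*sqrt(29) + 90 + 6*sqrt(870).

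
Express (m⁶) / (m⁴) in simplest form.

m²

Quotient: m²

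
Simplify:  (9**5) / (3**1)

9**5 = 3**10; 3**1 = 3**1
Combine exponents: 3**9

3**9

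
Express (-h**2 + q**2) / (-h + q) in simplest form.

h + q

Difference of squares: factor out (-h + q).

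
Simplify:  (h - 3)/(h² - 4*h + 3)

1/(h - 1)

Factor: h² - 4*h + 3 = (h - 1)·(h - 3)
Cancel the common factor (h - 3).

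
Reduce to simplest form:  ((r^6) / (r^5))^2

r^2

Inside the bracket: r^1
Raise to the power 2: r^2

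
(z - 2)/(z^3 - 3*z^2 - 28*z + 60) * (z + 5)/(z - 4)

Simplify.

1/(z^2 - 10*z + 24)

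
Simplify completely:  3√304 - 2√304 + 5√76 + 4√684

3√304 = 12*√19; 2√304 = 8*√19; 5√76 = 10*√19; 4√684 = 24*√19
Combine: (12 - 8 + 10 + 24)·√19 = 38*√19

38*√19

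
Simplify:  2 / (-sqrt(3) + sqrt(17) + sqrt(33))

Group as (sqrt(17) + sqrt(33)) - sqrt(3); multiply by (sqrt(17) + sqrt(33)) + sqrt(3), then rationalise the remaining surd.

(-94*sqrt(3) - 26*sqrt(33) + 38*sqrt(17) + 12*sqrt(187))/35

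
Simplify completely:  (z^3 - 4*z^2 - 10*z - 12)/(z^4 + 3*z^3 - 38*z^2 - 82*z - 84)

Factor: z^3 - 4*z^2 - 10*z - 12 = (z - 6)*(z^2 + 2*z + 2);  z^4 + 3*z^3 - 38*z^2 - 82*z - 84 = (z - 6)*(z^2 + 2*z + 2)*(z + 7)
Cancel the common factors (z^2 + 2*z + 2), (z - 6).

1/(z + 7)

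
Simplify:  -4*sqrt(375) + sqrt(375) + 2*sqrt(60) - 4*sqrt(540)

-35*sqrt(15)

4*sqrt(375) = 20*sqrt(15); sqrt(375) = 5*sqrt(15); 2*sqrt(60) = 4*sqrt(15); 4*sqrt(540) = 24*sqrt(15)
Combine: (-20 + 5 + 4 - 24)·sqrt(15) = -35*sqrt(15)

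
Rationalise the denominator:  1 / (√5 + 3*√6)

(-√5 + 3*√6)/49

Multiply numerator and denominator by -3*√6 + √5.
Denominator becomes -49; numerator becomes -3*√6 + √5.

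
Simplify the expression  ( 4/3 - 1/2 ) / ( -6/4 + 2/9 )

-15/23

Numerator: 4/3 - 1/2 = 5/6
Denominator: -6/4 + 2/9 = -23/18
Divide: (5/6) · (-18/23) = -15/23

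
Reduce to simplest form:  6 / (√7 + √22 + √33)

Group as (√22 + √33) + √7; multiply by (√22 + √33) - √7, then rationalise the remaining surd.

(-11*√42 - 2*√33 + 9*√22 + 24*√7)/50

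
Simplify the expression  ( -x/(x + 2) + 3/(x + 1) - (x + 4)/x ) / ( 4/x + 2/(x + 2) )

(-2*x³ - 5*x² - 8*x - 8)/(6*x² + 14*x + 8)

Numerator: -x/(x + 2) + 3/(x + 1) - (x + 4)/x = (-2*x³ - 5*x² - 8*x - 8)/(x³ + 3*x² + 2*x)
Denominator: 4/x + 2/(x + 2) = (6*x + 8)/(x² + 2*x)
Divide: ((-2*x³ - 5*x² - 8*x - 8)/(x³ + 3*x² + 2*x)) · ((x² + 2*x)/(6*x + 8)) = (-2*x³ - 5*x² - 8*x - 8)/(6*x² + 14*x + 8)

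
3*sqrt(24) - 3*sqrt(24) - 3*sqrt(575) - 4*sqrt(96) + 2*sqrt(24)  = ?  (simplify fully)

3*sqrt(24) = 6*sqrt(6); 3*sqrt(24) = 6*sqrt(6); 3*sqrt(575) = 15*sqrt(23); 4*sqrt(96) = 16*sqrt(6); 2*sqrt(24) = 4*sqrt(6)

-15*sqrt(23) - 12*sqrt(6)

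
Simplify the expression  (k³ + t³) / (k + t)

k² - k*t + t²

Factor as (a+b)(a^2-ab+b^2) with a=k, b=t.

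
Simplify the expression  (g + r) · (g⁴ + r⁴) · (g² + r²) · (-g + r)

Pair the conjugate factors: (r+g)(r-g) = -g² + r², then repeat with the next factor.

-g⁸ + r⁸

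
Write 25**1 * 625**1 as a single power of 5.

5**6

25**1 = 5**2; 625**1 = 5**4
Combine exponents: 5**6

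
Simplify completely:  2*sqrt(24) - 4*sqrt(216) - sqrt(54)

2*sqrt(24) = 4*sqrt(6); 4*sqrt(216) = 24*sqrt(6); sqrt(54) = 3*sqrt(6)
Combine: (4 - 24 - 3)·sqrt(6) = -23*sqrt(6)

-23*sqrt(6)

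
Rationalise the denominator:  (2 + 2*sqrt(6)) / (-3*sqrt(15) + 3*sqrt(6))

(-6*sqrt(10) - 12 - 2*sqrt(15) - 2*sqrt(6))/27

Multiply numerator and denominator by 3*sqrt(6) + 3*sqrt(15).
Denominator becomes -81; numerator becomes 6*sqrt(6) + 6*sqrt(15) + 36 + 18*sqrt(10).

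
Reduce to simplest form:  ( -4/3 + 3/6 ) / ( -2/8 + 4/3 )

Numerator: -4/3 + 3/6 = -5/6
Denominator: -2/8 + 4/3 = 13/12
Divide: (-5/6) · (12/13) = -10/13

-10/13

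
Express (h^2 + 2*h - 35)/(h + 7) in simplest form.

h - 5

Factor: h^2 + 2*h - 35 = (h + 7)*(h - 5)
Cancel the common factor (h + 7).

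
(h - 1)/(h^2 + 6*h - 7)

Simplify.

1/(h + 7)

Factor: h^2 + 6*h - 7 = (h + 7)*(h - 1)
Cancel the common factor (h - 1).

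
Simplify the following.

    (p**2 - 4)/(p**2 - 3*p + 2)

(p + 2)/(p - 1)

Factor: p**2 - 4 = (p + 2)*(p - 2);  p**2 - 3*p + 2 = (p - 1)*(p - 2)
Cancel the common factor (p - 2).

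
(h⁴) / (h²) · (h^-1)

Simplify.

Quotient: h²
Multiply by (h^-1): add exponents.

h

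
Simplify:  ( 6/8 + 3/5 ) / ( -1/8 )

-54/5

Numerator: 6/8 + 3/5 = 27/20
Denominator: -1/8 = -1/8
Divide: (27/20) · (-8) = -54/5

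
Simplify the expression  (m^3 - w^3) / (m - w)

Apply the difference-of-cubes factorisation and cancel (m - w).

m^2 + m*w + w^2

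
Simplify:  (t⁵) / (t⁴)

t

Quotient: t¹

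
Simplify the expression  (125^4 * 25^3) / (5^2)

125^4 = 5^12; 25^3 = 5^6; 5^2 = 5^2
Combine exponents: 5^16

5^16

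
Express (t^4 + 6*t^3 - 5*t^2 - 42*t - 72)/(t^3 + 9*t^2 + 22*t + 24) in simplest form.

Factor: t^4 + 6*t^3 - 5*t^2 - 42*t - 72 = (t^2 + 3*t + 4)*(t - 3)*(t + 6);  t^3 + 9*t^2 + 22*t + 24 = (t + 6)*(t^2 + 3*t + 4)
Cancel the common factors (t^2 + 3*t + 4), (t + 6).

t - 3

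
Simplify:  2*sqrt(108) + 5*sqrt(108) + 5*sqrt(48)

62*sqrt(3)

2*sqrt(108) = 12*sqrt(3); 5*sqrt(108) = 30*sqrt(3); 5*sqrt(48) = 20*sqrt(3)
Combine: (12 + 30 + 20)·sqrt(3) = 62*sqrt(3)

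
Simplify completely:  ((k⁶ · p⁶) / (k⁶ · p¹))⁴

Inside the bracket: p⁵
Raise to the power 4: p^20

p^20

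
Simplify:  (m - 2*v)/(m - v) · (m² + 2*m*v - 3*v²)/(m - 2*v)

m + 3*v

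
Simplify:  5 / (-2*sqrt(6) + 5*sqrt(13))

(10*sqrt(6) + 25*sqrt(13))/301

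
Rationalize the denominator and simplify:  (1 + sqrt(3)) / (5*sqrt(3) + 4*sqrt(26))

(-15 - 5*sqrt(3) + 4*sqrt(26) + 4*sqrt(78))/341

Multiply numerator and denominator by -4*sqrt(26) + 5*sqrt(3).
Denominator becomes -341; numerator becomes -4*sqrt(78) - 4*sqrt(26) + 5*sqrt(3) + 15.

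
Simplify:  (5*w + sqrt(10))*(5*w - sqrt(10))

(5*w)**2 - (sqrt(10))**2 = 25*w**2 - 10.

25*w**2 - 10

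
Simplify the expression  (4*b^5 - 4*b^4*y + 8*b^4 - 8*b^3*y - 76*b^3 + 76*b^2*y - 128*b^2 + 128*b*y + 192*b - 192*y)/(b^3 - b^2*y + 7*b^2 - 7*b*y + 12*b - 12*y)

4*b^2 - 20*b + 16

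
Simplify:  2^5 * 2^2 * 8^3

2^16

2^5 = 2^5; 2^2 = 2^2; 8^3 = 2^9
Combine exponents: 2^16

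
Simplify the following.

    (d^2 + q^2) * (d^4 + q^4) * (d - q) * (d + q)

d^8 - q^8

Pair the conjugate factors: (d+q)(d-q) = d^2 - q^2, then repeat with the next factor.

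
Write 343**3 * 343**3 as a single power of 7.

7**18

343**3 = 7**9; 343**3 = 7**9
Combine exponents: 7**18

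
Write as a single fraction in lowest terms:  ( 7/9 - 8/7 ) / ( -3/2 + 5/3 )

-46/21

Numerator: 7/9 - 8/7 = -23/63
Denominator: -3/2 + 5/3 = 1/6
Divide: (-23/63) · (6) = -46/21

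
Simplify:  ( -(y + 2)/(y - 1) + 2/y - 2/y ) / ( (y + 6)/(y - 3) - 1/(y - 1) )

(-y^2 + y + 6)/(y^2 + 4*y - 3)

Numerator: -(y + 2)/(y - 1) + 2/y - 2/y = (-y - 2)/(y - 1)
Denominator: (y + 6)/(y - 3) - 1/(y - 1) = (y^2 + 4*y - 3)/(y^2 - 4*y + 3)
Divide: ((-y - 2)/(y - 1)) · ((y^2 - 4*y + 3)/(y^2 + 4*y - 3)) = (-y^2 + y + 6)/(y^2 + 4*y - 3)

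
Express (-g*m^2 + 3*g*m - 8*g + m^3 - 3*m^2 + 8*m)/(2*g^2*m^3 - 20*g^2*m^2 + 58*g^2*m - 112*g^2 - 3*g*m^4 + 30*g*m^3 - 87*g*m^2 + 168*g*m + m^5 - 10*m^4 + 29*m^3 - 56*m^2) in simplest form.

-1/(2*g*m - 14*g - m^2 + 7*m)

Factor: -g*m^2 + 3*g*m - 8*g + m^3 - 3*m^2 + 8*m = (m^2 - 3*m + 8)*(-g + m);  2*g^2*m^3 - 20*g^2*m^2 + 58*g^2*m - 112*g^2 - 3*g*m^4 + 30*g*m^3 - 87*g*m^2 + 168*g*m + m^5 - 10*m^4 + 29*m^3 - 56*m^2 = (m^2 - 3*m + 8)*(-2*g + m)*(m - 7)*(-g + m)
Cancel the common factors (m^2 - 3*m + 8), (-g + m).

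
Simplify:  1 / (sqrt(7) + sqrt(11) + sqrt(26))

(-sqrt(2002) - 4*sqrt(26) + 11*sqrt(11) + 15*sqrt(7))/122

Group as (sqrt(11) + sqrt(26)) + sqrt(7); multiply by (sqrt(11) + sqrt(26)) - sqrt(7), then rationalise the remaining surd.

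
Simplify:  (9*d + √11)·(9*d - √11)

Product of conjugates: (P+Q)(P-Q) = P^2 - Q^2.

81*d² - 11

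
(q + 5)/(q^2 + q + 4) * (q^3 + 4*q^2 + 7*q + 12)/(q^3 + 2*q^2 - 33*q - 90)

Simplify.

Factor: q^3 + 4*q^2 + 7*q + 12 = (q^2 + q + 4)*(q + 3);  q^3 + 2*q^2 - 33*q - 90 = (q + 3)*(q - 6)*(q + 5)
Cancel the common factors (q^2 + q + 4), (q + 5), (q + 3).

1/(q - 6)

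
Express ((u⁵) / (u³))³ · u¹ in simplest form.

u⁷

Inside the bracket: u²
Raise to the power 3: u⁶
Multiply by u¹: add exponents.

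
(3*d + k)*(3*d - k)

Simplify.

Product of conjugates: (P+Q)(P-Q) = P^2 - Q^2.

9*d^2 - k^2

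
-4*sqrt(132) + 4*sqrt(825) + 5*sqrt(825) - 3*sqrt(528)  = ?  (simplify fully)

4*sqrt(132) = 8*sqrt(33); 4*sqrt(825) = 20*sqrt(33); 5*sqrt(825) = 25*sqrt(33); 3*sqrt(528) = 12*sqrt(33)
Combine: (-8 + 20 + 25 - 12)·sqrt(33) = 25*sqrt(33)

25*sqrt(33)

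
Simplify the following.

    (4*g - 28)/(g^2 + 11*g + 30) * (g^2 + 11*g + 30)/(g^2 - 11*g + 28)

4/(g - 4)

Factor: 4*g - 28 = 4*(g - 7);  g^2 + 11*g + 30 = (g + 6)*(g + 5);  g^2 + 11*g + 30 = (g + 5)*(g + 6);  g^2 - 11*g + 28 = (g - 7)*(g - 4)
Cancel the common factors (g - 7), (g + 5), (g + 6).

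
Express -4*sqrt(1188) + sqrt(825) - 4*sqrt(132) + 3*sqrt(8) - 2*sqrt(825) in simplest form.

4*sqrt(1188) = 24*sqrt(33); sqrt(825) = 5*sqrt(33); 4*sqrt(132) = 8*sqrt(33); 3*sqrt(8) = 6*sqrt(2); 2*sqrt(825) = 10*sqrt(33)

-37*sqrt(33) + 6*sqrt(2)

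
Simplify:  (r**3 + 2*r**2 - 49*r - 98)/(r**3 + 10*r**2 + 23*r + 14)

(r - 7)/(r + 1)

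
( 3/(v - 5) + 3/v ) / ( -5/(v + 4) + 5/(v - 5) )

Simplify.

(2*v² + 3*v - 20)/(15*v)

Numerator: 3/(v - 5) + 3/v = (6*v - 15)/(v² - 5*v)
Denominator: -5/(v + 4) + 5/(v - 5) = 45/(v² - v - 20)
Divide: ((6*v - 15)/(v² - 5*v)) · (v²/45 - v/45 - 4/9) = (2*v² + 3*v - 20)/(15*v)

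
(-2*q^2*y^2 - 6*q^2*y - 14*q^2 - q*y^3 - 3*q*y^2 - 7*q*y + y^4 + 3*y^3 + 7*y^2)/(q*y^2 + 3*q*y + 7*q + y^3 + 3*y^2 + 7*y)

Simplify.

-2*q + y

Factor: -2*q^2*y^2 - 6*q^2*y - 14*q^2 - q*y^3 - 3*q*y^2 - 7*q*y + y^4 + 3*y^3 + 7*y^2 = (q + y)*(y^2 + 3*y + 7)*(-2*q + y);  q*y^2 + 3*q*y + 7*q + y^3 + 3*y^2 + 7*y = (q + y)*(y^2 + 3*y + 7)
Cancel the common factors (y^2 + 3*y + 7), (q + y).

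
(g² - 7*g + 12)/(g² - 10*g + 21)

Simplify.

(g - 4)/(g - 7)

Factor: g² - 7*g + 12 = (g - 4)·(g - 3);  g² - 10*g + 21 = (g - 3)·(g - 7)
Cancel the common factor (g - 3).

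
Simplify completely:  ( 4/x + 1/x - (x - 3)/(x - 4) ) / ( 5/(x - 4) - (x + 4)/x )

(x² - 8*x + 20)/(x² - 5*x - 16)

Numerator: 4/x + 1/x - (x - 3)/(x - 4) = (-x² + 8*x - 20)/(x² - 4*x)
Denominator: 5/(x - 4) - (x + 4)/x = (-x² + 5*x + 16)/(x² - 4*x)
Divide: ((-x² + 8*x - 20)/(x² - 4*x)) · ((x² - 4*x)/(-x² + 5*x + 16)) = (x² - 8*x + 20)/(x² - 5*x - 16)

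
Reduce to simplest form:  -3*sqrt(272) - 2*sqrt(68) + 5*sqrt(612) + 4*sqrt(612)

38*sqrt(17)

3*sqrt(272) = 12*sqrt(17); 2*sqrt(68) = 4*sqrt(17); 5*sqrt(612) = 30*sqrt(17); 4*sqrt(612) = 24*sqrt(17)
Combine: (-12 - 4 + 30 + 24)·sqrt(17) = 38*sqrt(17)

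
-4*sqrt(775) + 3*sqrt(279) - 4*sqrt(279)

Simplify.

-23*sqrt(31)

4*sqrt(775) = 20*sqrt(31); 3*sqrt(279) = 9*sqrt(31); 4*sqrt(279) = 12*sqrt(31)
Combine: (-20 + 9 - 12)·sqrt(31) = -23*sqrt(31)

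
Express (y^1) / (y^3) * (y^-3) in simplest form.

y^(-5)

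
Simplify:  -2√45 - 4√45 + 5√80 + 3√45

2√45 = 6*√5; 4√45 = 12*√5; 5√80 = 20*√5; 3√45 = 9*√5
Combine: (-6 - 12 + 20 + 9)·√5 = 11*√5

11*√5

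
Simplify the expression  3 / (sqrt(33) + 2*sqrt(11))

(-3*sqrt(33) + 6*sqrt(11))/11

Multiply numerator and denominator by -sqrt(33) + 2*sqrt(11).
Denominator becomes 11; numerator becomes -3*sqrt(33) + 6*sqrt(11).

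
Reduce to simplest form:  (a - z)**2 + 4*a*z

Expanding gives a**2 + 2*a*z + z**2, a perfect square.

(a + z)**2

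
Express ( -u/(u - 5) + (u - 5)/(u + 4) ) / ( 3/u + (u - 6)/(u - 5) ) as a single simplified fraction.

Numerator: -u/(u - 5) + (u - 5)/(u + 4) = (-14*u + 25)/(u**2 - u - 20)
Denominator: 3/u + (u - 6)/(u - 5) = (u**2 - 3*u - 15)/(u**2 - 5*u)
Divide: ((-14*u + 25)/(u**2 - u - 20)) · ((u**2 - 5*u)/(u**2 - 3*u - 15)) = (-14*u**2 + 25*u)/(u**3 + u**2 - 27*u - 60)

(-14*u**2 + 25*u)/(u**3 + u**2 - 27*u - 60)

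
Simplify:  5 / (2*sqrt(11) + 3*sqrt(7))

(-10*sqrt(11) + 15*sqrt(7))/19

Multiply numerator and denominator by -2*sqrt(11) + 3*sqrt(7).
Denominator becomes 19; numerator becomes -10*sqrt(11) + 15*sqrt(7).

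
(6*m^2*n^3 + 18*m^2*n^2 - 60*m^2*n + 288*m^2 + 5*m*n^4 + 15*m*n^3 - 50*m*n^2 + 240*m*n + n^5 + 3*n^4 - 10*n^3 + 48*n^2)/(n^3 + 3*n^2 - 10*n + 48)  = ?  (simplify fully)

6*m^2 + 5*m*n + n^2

Factor: 6*m^2*n^3 + 18*m^2*n^2 - 60*m^2*n + 288*m^2 + 5*m*n^4 + 15*m*n^3 - 50*m*n^2 + 240*m*n + n^5 + 3*n^4 - 10*n^3 + 48*n^2 = (n + 6)*(3*m + n)*(2*m + n)*(n^2 - 3*n + 8);  n^3 + 3*n^2 - 10*n + 48 = (n^2 - 3*n + 8)*(n + 6)
Cancel the common factors (n^2 - 3*n + 8), (n + 6).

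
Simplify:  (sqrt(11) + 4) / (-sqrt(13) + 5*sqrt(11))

(sqrt(143) + 4*sqrt(13) + 55 + 20*sqrt(11))/262

Multiply numerator and denominator by sqrt(13) + 5*sqrt(11).
Denominator becomes 262; numerator becomes sqrt(143) + 4*sqrt(13) + 55 + 20*sqrt(11).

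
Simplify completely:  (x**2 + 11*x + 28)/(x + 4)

Factor: x**2 + 11*x + 28 = (x + 7)*(x + 4)
Cancel the common factor (x + 4).

x + 7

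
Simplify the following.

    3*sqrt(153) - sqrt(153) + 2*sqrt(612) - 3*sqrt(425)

3*sqrt(17)

3*sqrt(153) = 9*sqrt(17); sqrt(153) = 3*sqrt(17); 2*sqrt(612) = 12*sqrt(17); 3*sqrt(425) = 15*sqrt(17)
Combine: (9 - 3 + 12 - 15)·sqrt(17) = 3*sqrt(17)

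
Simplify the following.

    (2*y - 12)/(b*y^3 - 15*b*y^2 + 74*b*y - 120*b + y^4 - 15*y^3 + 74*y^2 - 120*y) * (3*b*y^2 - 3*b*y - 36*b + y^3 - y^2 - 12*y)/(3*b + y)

Factor: 2*y - 12 = 2*(y - 6);  b*y^3 - 15*b*y^2 + 74*b*y - 120*b + y^4 - 15*y^3 + 74*y^2 - 120*y = (b + y)*(y - 6)*(y - 4)*(y - 5);  3*b*y^2 - 3*b*y - 36*b + y^3 - y^2 - 12*y = (y + 3)*(3*b + y)*(y - 4)
Cancel the common factors (y - 4), (y - 6), (3*b + y).

(2*y + 6)/(b*y - 5*b + y^2 - 5*y)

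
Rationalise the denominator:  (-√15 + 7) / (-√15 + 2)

(-5*√15 + 1)/11

Multiply numerator and denominator by 2 + √15.
Denominator becomes -11; numerator becomes -1 + 5*√15.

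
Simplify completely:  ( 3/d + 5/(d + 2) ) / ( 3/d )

Numerator: 3/d + 5/(d + 2) = (8*d + 6)/(d² + 2*d)
Denominator: 3/d = 3/d
Divide: ((8*d + 6)/(d² + 2*d)) · (d/3) = (8*d + 6)/(3*d + 6)

(8*d + 6)/(3*d + 6)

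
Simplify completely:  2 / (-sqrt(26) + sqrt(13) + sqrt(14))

Group as (sqrt(13) + sqrt(14)) - sqrt(26); multiply by (sqrt(13) + sqrt(14)) + sqrt(26), then rationalise the remaining surd.

(-2*sqrt(26) + 50*sqrt(14) + 54*sqrt(13) + 104*sqrt(7))/727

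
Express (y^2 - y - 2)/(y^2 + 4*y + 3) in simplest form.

Factor: y^2 - y - 2 = (y + 1)*(y - 2);  y^2 + 4*y + 3 = (y + 1)*(y + 3)
Cancel the common factor (y + 1).

(y - 2)/(y + 3)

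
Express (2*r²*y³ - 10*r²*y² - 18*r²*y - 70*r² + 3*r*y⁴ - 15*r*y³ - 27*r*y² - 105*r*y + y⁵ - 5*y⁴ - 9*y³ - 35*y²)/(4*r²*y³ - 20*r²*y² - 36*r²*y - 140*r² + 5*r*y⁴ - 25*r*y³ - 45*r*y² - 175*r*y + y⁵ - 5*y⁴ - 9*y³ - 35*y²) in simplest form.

Factor: 2*r²*y³ - 10*r²*y² - 18*r²*y - 70*r² + 3*r*y⁴ - 15*r*y³ - 27*r*y² - 105*r*y + y⁵ - 5*y⁴ - 9*y³ - 35*y² = (r + y)·(y² + 2*y + 5)·(y - 7)·(2*r + y);  4*r²*y³ - 20*r²*y² - 36*r²*y - 140*r² + 5*r*y⁴ - 25*r*y³ - 45*r*y² - 175*r*y + y⁵ - 5*y⁴ - 9*y³ - 35*y² = (4*r + y)·(y - 7)·(r + y)·(y² + 2*y + 5)
Cancel the common factors (y² + 2*y + 5), (r + y), (y - 7).

(2*r + y)/(4*r + y)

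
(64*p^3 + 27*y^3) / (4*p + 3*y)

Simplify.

16*p^2 - 12*p*y + 9*y^2

Factor as (a+b)(a^2-ab+b^2) with a=(4*p), b=(3*y).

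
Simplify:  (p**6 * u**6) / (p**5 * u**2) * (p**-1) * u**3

Quotient: p**1 * u**4
Multiply by (p**-1) * u**3: add exponents.

u**7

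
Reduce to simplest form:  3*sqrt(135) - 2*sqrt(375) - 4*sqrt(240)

3*sqrt(135) = 9*sqrt(15); 2*sqrt(375) = 10*sqrt(15); 4*sqrt(240) = 16*sqrt(15)
Combine: (9 - 10 - 16)·sqrt(15) = -17*sqrt(15)

-17*sqrt(15)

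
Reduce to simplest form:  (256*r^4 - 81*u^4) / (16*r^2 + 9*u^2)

Difference of fourth powers: factor out (16*r^2 + 9*u^2).

16*r^2 - 9*u^2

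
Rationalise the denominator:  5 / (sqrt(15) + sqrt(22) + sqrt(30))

(-300*sqrt(11) + 35*sqrt(30) + 115*sqrt(22) + 185*sqrt(15))/1271

Group as (sqrt(15) + sqrt(22)) + sqrt(30); multiply by (sqrt(15) + sqrt(22)) - sqrt(30), then rationalise the remaining surd.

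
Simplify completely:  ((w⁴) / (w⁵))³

w^(-3)

Inside the bracket: (w^-1)
Raise to the power 3: (w^-3)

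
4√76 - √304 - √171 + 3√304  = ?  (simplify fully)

4√76 = 8*√19; √304 = 4*√19; √171 = 3*√19; 3√304 = 12*√19
Combine: (8 - 4 - 3 + 12)·√19 = 13*√19

13*√19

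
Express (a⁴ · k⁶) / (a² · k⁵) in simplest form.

Quotient: a² · k¹

a²*k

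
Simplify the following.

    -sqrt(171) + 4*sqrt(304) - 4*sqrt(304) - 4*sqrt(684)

sqrt(171) = 3*sqrt(19); 4*sqrt(304) = 16*sqrt(19); 4*sqrt(304) = 16*sqrt(19); 4*sqrt(684) = 24*sqrt(19)
Combine: (-3 + 16 - 16 - 24)·sqrt(19) = -27*sqrt(19)

-27*sqrt(19)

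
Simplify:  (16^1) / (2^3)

2^1

16^1 = 2^4; 2^3 = 2^3
Combine exponents: 2^1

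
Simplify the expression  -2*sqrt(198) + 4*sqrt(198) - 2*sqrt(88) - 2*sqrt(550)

2*sqrt(198) = 6*sqrt(22); 4*sqrt(198) = 12*sqrt(22); 2*sqrt(88) = 4*sqrt(22); 2*sqrt(550) = 10*sqrt(22)
Combine: (-6 + 12 - 4 - 10)·sqrt(22) = -8*sqrt(22)

-8*sqrt(22)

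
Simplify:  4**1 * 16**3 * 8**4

2**26

4**1 = 2**2; 16**3 = 2**12; 8**4 = 2**12
Combine exponents: 2**26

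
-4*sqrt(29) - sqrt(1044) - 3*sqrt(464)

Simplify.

-22*sqrt(29)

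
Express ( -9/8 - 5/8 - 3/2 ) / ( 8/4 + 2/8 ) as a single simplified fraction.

-13/9

Numerator: -9/8 - 5/8 - 3/2 = -13/4
Denominator: 8/4 + 2/8 = 9/4
Divide: (-13/4) · (4/9) = -13/9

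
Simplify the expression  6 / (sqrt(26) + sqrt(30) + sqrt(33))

Group as (sqrt(26) + sqrt(33)) + sqrt(30); multiply by (sqrt(26) + sqrt(33)) - sqrt(30), then rationalise the remaining surd.

(-72*sqrt(715) + 138*sqrt(33) + 174*sqrt(30) + 222*sqrt(26))/2591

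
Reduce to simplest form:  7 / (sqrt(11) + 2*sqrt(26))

(-7*sqrt(11) + 14*sqrt(26))/93

Multiply numerator and denominator by -sqrt(11) + 2*sqrt(26).
Denominator becomes 93; numerator becomes -7*sqrt(11) + 14*sqrt(26).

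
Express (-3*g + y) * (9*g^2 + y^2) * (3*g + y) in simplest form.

-81*g^4 + y^4

Telescope via difference of squares: (y+(3*g))(y-(3*g)) = -9*g^2 + y^2, then repeat with the next factor.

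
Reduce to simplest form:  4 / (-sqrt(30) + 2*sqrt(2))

(-2*sqrt(30) - 4*sqrt(2))/11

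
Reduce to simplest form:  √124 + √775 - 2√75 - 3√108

-28*√3 + 7*√31

√124 = 2*√31; √775 = 5*√31; 2√75 = 10*√3; 3√108 = 18*√3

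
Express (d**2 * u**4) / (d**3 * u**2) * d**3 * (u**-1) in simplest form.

d**2*u

Quotient: (d**-1) * u**2
Multiply by d**3 * (u**-1): add exponents.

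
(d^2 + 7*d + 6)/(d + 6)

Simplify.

Factor: d^2 + 7*d + 6 = (d + 1)*(d + 6)
Cancel the common factor (d + 6).

d + 1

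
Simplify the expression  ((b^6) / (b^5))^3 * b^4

b^7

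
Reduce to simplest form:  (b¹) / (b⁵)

b^(-4)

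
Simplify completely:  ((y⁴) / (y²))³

Inside the bracket: y²
Raise to the power 3: y⁶

y⁶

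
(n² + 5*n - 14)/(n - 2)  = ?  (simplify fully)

Factor: n² + 5*n - 14 = (n + 7)·(n - 2)
Cancel the common factor (n - 2).

n + 7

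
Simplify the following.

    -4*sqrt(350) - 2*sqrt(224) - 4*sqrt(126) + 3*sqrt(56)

-34*sqrt(14)

4*sqrt(350) = 20*sqrt(14); 2*sqrt(224) = 8*sqrt(14); 4*sqrt(126) = 12*sqrt(14); 3*sqrt(56) = 6*sqrt(14)
Combine: (-20 - 8 - 12 + 6)·sqrt(14) = -34*sqrt(14)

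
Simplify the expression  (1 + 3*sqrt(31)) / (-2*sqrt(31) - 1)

Multiply numerator and denominator by -1 + 2*sqrt(31).
Denominator becomes -123; numerator becomes -sqrt(31) + 185.

(-185 + sqrt(31))/123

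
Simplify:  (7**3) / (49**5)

7**3 = 7**3; 49**5 = 7**10
Combine exponents: 7**(-7)

7**(-7)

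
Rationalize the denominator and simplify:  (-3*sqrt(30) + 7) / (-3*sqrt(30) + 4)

(-9*sqrt(30) + 242)/254

Multiply numerator and denominator by 4 + 3*sqrt(30).
Denominator becomes -254; numerator becomes -242 + 9*sqrt(30).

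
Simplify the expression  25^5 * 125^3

5^19

25^5 = 5^10; 125^3 = 5^9
Combine exponents: 5^19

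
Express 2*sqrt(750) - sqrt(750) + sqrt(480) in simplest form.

2*sqrt(750) = 10*sqrt(30); sqrt(750) = 5*sqrt(30); sqrt(480) = 4*sqrt(30)
Combine: (10 - 5 + 4)·sqrt(30) = 9*sqrt(30)

9*sqrt(30)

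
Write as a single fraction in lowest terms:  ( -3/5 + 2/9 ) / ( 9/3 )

-17/135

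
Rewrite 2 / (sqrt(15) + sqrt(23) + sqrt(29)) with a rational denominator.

Group as (sqrt(15) + sqrt(29)) + sqrt(23); multiply by (sqrt(15) + sqrt(29)) - sqrt(23), then rationalise the remaining surd.

(-4*sqrt(10005) + 18*sqrt(29) + 42*sqrt(23) + 74*sqrt(15))/1299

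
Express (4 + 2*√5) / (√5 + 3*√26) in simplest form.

(-10 - 4*√5 + 12*√26 + 6*√130)/229

Multiply numerator and denominator by -3*√26 + √5.
Denominator becomes -229; numerator becomes -6*√130 - 12*√26 + 4*√5 + 10.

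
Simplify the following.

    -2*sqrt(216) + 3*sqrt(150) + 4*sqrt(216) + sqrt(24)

29*sqrt(6)

2*sqrt(216) = 12*sqrt(6); 3*sqrt(150) = 15*sqrt(6); 4*sqrt(216) = 24*sqrt(6); sqrt(24) = 2*sqrt(6)
Combine: (-12 + 15 + 24 + 2)·sqrt(6) = 29*sqrt(6)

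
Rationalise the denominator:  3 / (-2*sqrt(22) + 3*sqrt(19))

(6*sqrt(22) + 9*sqrt(19))/83

Multiply numerator and denominator by 2*sqrt(22) + 3*sqrt(19).
Denominator becomes 83; numerator becomes 6*sqrt(22) + 9*sqrt(19).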